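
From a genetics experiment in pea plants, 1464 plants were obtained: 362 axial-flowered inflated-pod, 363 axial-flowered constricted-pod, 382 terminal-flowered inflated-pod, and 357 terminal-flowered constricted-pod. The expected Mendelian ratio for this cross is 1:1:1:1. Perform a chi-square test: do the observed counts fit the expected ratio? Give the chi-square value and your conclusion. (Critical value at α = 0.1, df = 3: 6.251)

Expected counts for N = 1464 under a 1:1:1:1 ratio (total parts = 4):
  axial-flowered inflated-pod: 1464 × 1/4 = 366
  axial-flowered constricted-pod: 1464 × 1/4 = 366
  terminal-flowered inflated-pod: 1464 × 1/4 = 366
  terminal-flowered constricted-pod: 1464 × 1/4 = 366
χ² = Σ (O − E)² / E
  axial-flowered inflated-pod: (362 − 366)² / 366 = 0.0437
  axial-flowered constricted-pod: (363 − 366)² / 366 = 0.0246
  terminal-flowered inflated-pod: (382 − 366)² / 366 = 0.6995
  terminal-flowered constricted-pod: (357 − 366)² / 366 = 0.2213
χ² = 0.0437 + 0.0246 + 0.6995 + 0.2213 = 0.9891 ≈ 0.989
Degrees of freedom = 4 − 1 = 3; critical value at α = 0.1 is 6.251.
Since 0.989 < 6.251, we fail to reject the null hypothesis — the data are consistent with the 1:1:1:1 ratio.

0.989; consistent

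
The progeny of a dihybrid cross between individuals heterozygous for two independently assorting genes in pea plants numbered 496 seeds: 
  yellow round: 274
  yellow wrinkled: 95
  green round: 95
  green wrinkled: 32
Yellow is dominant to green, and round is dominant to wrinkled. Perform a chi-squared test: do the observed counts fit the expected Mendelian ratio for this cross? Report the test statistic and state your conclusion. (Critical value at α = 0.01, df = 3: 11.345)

A dihybrid F₂ with independent assortment and complete dominance at both loci gives a 9:3:3:1 phenotypic ratio.
The 9:3:3:1 ratio has 16 parts, so with N = 496 the expected counts are:
  yellow round: 496 × 9/16 = 279
  yellow wrinkled: 496 × 3/16 = 93
  green round: 496 × 3/16 = 93
  green wrinkled: 496 × 1/16 = 31
χ² = Σ (O − E)² / E
  yellow round: (274 − 279)² / 279 = 0.0896
  yellow wrinkled: (95 − 93)² / 93 = 0.0430
  green round: (95 − 93)² / 93 = 0.0430
  green wrinkled: (32 − 31)² / 31 = 0.0323
χ² = 0.0896 + 0.0430 + 0.0430 + 0.0323 = 0.2079 ≈ 0.208
Degrees of freedom = 4 − 1 = 3; critical value at α = 0.01 is 11.345.
Since 0.208 < 11.345, we fail to reject the null hypothesis — the data are consistent with the 9:3:3:1 ratio.

0.208; consistent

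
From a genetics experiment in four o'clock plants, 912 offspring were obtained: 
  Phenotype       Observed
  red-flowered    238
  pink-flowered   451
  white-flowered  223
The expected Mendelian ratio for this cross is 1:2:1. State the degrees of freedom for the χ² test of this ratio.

2

A goodness-of-fit test with 3 phenotype classes has df = 3 − 1 = 2.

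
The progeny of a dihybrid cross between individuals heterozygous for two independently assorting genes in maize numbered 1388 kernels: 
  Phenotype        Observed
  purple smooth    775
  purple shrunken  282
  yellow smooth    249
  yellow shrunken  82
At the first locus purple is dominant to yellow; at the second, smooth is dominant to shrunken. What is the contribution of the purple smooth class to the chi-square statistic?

0.042

A dihybrid F₂ with independent assortment and complete dominance at both loci gives a 9:3:3:1 phenotypic ratio.
The 9:3:3:1 ratio has 16 parts, so with N = 1388 the expected counts are:
  purple smooth: 1388 × 9/16 = 780.75
  purple shrunken: 1388 × 3/16 = 260.25
  yellow smooth: 1388 × 3/16 = 260.25
  yellow shrunken: 1388 × 1/16 = 86.75
Contribution of purple smooth: (775 − 780.75)² / 780.75 = 0.0423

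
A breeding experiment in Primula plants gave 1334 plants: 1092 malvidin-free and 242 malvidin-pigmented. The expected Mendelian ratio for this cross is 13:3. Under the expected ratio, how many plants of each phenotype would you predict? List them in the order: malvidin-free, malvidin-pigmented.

Expected counts for N = 1334 under a 13:3 ratio (total parts = 16):
  malvidin-free: 1334 × 13/16 = 1083.875
  malvidin-pigmented: 1334 × 3/16 = 250.125

1083.875, 250.125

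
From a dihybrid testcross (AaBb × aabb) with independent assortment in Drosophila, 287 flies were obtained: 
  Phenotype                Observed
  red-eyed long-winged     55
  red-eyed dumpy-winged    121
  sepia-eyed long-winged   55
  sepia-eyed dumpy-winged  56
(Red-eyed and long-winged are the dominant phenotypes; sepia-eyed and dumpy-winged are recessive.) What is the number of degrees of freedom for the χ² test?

A dihybrid testcross with independent assortment gives a 1:1:1:1 ratio.
A goodness-of-fit test with 4 phenotype classes has df = 4 − 1 = 3.

3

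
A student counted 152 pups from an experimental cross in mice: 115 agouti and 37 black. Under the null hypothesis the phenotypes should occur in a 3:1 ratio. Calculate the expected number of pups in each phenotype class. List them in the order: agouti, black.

114, 38

The 3:1 ratio has 4 parts, so with N = 152 the expected counts are:
  agouti: 152 × 3/4 = 114
  black: 152 × 1/4 = 38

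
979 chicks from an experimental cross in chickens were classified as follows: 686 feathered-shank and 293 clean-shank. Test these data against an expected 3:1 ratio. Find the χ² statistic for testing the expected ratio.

12.683

Expected counts for N = 979 under a 3:1 ratio (total parts = 4):
  feathered-shank: 979 × 3/4 = 734.25
  clean-shank: 979 × 1/4 = 244.75
χ² = Σ (O − E)² / E
  feathered-shank: (686 − 734.25)² / 734.25 = 3.1707
  clean-shank: (293 − 244.75)² / 244.75 = 9.5120
χ² = 3.1707 + 9.5120 = 12.6827 ≈ 12.683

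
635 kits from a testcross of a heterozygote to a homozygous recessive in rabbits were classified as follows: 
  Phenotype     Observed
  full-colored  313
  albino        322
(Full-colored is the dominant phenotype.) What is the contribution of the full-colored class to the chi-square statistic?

A testcross of a heterozygote (Aa × aa) gives a 1:1 phenotypic ratio.
Under the 1:1 hypothesis (Σ ratio = 2, N = 635):
  full-colored: 635 × 1/2 = 317.5
  albino: 635 × 1/2 = 317.5
Contribution of full-colored: (313 − 317.5)² / 317.5 = 0.0638

0.064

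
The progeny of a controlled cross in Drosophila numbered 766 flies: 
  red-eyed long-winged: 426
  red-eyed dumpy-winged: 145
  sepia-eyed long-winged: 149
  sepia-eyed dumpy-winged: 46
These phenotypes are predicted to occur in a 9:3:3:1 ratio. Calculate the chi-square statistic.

0.343

Total ratio parts = 16. Expected numbers out of 766:
  red-eyed long-winged: 766 × 9/16 = 430.875
  red-eyed dumpy-winged: 766 × 3/16 = 143.625
  sepia-eyed long-winged: 766 × 3/16 = 143.625
  sepia-eyed dumpy-winged: 766 × 1/16 = 47.875
χ² = Σ (O − E)² / E
  red-eyed long-winged: (426 − 430.875)² / 430.875 = 0.0552
  red-eyed dumpy-winged: (145 − 143.625)² / 143.625 = 0.0132
  sepia-eyed long-winged: (149 − 143.625)² / 143.625 = 0.2012
  sepia-eyed dumpy-winged: (46 − 47.875)² / 47.875 = 0.0734
χ² = 0.0552 + 0.0132 + 0.2012 + 0.0734 = 0.343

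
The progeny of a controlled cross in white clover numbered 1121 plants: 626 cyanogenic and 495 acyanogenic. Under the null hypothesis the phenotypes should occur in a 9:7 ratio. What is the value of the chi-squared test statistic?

Under the 9:7 hypothesis (Σ ratio = 16, N = 1121):
  cyanogenic: 1121 × 9/16 = 630.5625
  acyanogenic: 1121 × 7/16 = 490.4375
χ² = Σ (O − E)² / E
  cyanogenic: (626 − 630.5625)² / 630.5625 = 0.0330
  acyanogenic: (495 − 490.4375)² / 490.4375 = 0.0424
χ² = 0.0330 + 0.0424 = 0.0754 ≈ 0.075

0.075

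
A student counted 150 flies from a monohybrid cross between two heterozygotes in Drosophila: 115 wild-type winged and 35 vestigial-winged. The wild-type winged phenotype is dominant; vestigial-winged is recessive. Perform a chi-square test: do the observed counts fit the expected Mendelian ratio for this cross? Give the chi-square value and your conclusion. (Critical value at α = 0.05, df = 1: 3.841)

0.222; consistent

For a monohybrid cross between heterozygotes with complete dominance, the expected phenotypic ratio is 3:1.
Total ratio parts = 4. Expected numbers out of 150:
  wild-type winged: 150 × 3/4 = 112.5
  vestigial-winged: 150 × 1/4 = 37.5
χ² = Σ (O − E)² / E
  wild-type winged: (115 − 112.5)² / 112.5 = 0.0556
  vestigial-winged: (35 − 37.5)² / 37.5 = 0.1667
χ² = 0.0556 + 0.1667 = 0.2223 ≈ 0.222
Degrees of freedom = 2 − 1 = 1; critical value at α = 0.05 is 3.841.
Since 0.222 < 3.841, we fail to reject the null hypothesis — the data are consistent with the 3:1 ratio.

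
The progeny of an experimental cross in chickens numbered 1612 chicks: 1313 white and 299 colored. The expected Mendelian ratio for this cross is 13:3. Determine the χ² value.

0.043

The 13:3 ratio has 16 parts, so with N = 1612 the expected counts are:
  white: 1612 × 13/16 = 1309.75
  colored: 1612 × 3/16 = 302.25
χ² = Σ (O − E)² / E
  white: (1313 − 1309.75)² / 1309.75 = 0.0081
  colored: (299 − 302.25)² / 302.25 = 0.0349
χ² = 0.0081 + 0.0349 = 0.043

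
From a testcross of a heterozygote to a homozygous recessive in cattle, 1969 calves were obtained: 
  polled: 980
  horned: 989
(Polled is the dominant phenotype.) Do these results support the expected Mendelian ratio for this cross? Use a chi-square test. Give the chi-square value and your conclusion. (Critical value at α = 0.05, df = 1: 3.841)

0.041; consistent

A testcross of a heterozygote (Aa × aa) gives a 1:1 phenotypic ratio.
Total ratio parts = 2. Expected numbers out of 1969:
  polled: 1969 × 1/2 = 984.5
  horned: 1969 × 1/2 = 984.5
χ² = Σ (O − E)² / E
  polled: (980 − 984.5)² / 984.5 = 0.0206
  horned: (989 − 984.5)² / 984.5 = 0.0206
χ² = 0.0206 + 0.0206 = 0.0412 ≈ 0.041
Degrees of freedom = 2 − 1 = 1; critical value at α = 0.05 is 3.841.
Since 0.041 < 3.841, we fail to reject the null hypothesis — the data are consistent with the 1:1 ratio.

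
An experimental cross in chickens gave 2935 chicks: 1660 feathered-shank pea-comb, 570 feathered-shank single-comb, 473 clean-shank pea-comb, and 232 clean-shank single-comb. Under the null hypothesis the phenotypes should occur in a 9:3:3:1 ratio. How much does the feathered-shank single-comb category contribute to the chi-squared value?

Total ratio parts = 16. Expected numbers out of 2935:
  feathered-shank pea-comb: 2935 × 9/16 = 1650.9375
  feathered-shank single-comb: 2935 × 3/16 = 550.3125
  clean-shank pea-comb: 2935 × 3/16 = 550.3125
  clean-shank single-comb: 2935 × 1/16 = 183.4375
Contribution of feathered-shank single-comb: (570 − 550.3125)² / 550.3125 = 0.7043

0.704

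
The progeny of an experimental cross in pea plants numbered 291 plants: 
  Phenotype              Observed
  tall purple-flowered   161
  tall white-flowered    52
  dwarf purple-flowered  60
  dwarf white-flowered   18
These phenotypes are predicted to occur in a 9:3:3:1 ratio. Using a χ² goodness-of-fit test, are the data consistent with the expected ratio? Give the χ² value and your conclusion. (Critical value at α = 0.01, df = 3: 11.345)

The 9:3:3:1 ratio has 16 parts, so with N = 291 the expected counts are:
  tall purple-flowered: 291 × 9/16 = 163.6875
  tall white-flowered: 291 × 3/16 = 54.5625
  dwarf purple-flowered: 291 × 3/16 = 54.5625
  dwarf white-flowered: 291 × 1/16 = 18.1875
χ² = Σ (O − E)² / E
  tall purple-flowered: (161 − 163.6875)² / 163.6875 = 0.0441
  tall white-flowered: (52 − 54.5625)² / 54.5625 = 0.1203
  dwarf purple-flowered: (60 − 54.5625)² / 54.5625 = 0.5419
  dwarf white-flowered: (18 − 18.1875)² / 18.1875 = 0.0019
χ² = 0.0441 + 0.1203 + 0.5419 + 0.0019 = 0.7082 ≈ 0.708
Degrees of freedom = 4 − 1 = 3; critical value at α = 0.01 is 11.345.
Since 0.708 < 11.345, we fail to reject the null hypothesis — the data are consistent with the 9:3:3:1 ratio.

0.708; consistent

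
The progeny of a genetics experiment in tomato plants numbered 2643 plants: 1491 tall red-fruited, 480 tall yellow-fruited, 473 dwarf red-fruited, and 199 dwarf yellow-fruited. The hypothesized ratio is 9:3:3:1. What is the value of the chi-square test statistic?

Expected counts for N = 2643 under a 9:3:3:1 ratio (total parts = 16):
  tall red-fruited: 2643 × 9/16 = 1486.6875
  tall yellow-fruited: 2643 × 3/16 = 495.5625
  dwarf red-fruited: 2643 × 3/16 = 495.5625
  dwarf yellow-fruited: 2643 × 1/16 = 165.1875
χ² = Σ (O − E)² / E
  tall red-fruited: (1491 − 1486.6875)² / 1486.6875 = 0.0125
  tall yellow-fruited: (480 − 495.5625)² / 495.5625 = 0.4887
  dwarf red-fruited: (473 − 495.5625)² / 495.5625 = 1.0272
  dwarf yellow-fruited: (199 − 165.1875)² / 165.1875 = 6.9211
χ² = 0.0125 + 0.4887 + 1.0272 + 6.9211 = 8.4495 ≈ 8.450

8.450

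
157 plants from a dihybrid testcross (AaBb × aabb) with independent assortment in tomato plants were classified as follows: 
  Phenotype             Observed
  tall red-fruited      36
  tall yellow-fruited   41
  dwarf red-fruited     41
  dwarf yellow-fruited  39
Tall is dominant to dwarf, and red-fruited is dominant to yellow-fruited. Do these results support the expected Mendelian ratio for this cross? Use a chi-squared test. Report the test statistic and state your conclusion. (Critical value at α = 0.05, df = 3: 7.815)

0.427; consistent

A dihybrid testcross with independent assortment gives a 1:1:1:1 ratio.
Under the 1:1:1:1 hypothesis (Σ ratio = 4, N = 157):
  tall red-fruited: 157 × 1/4 = 39.25
  tall yellow-fruited: 157 × 1/4 = 39.25
  dwarf red-fruited: 157 × 1/4 = 39.25
  dwarf yellow-fruited: 157 × 1/4 = 39.25
χ² = Σ (O − E)² / E
  tall red-fruited: (36 − 39.25)² / 39.25 = 0.2691
  tall yellow-fruited: (41 − 39.25)² / 39.25 = 0.0780
  dwarf red-fruited: (41 − 39.25)² / 39.25 = 0.0780
  dwarf yellow-fruited: (39 − 39.25)² / 39.25 = 0.0016
χ² = 0.2691 + 0.0780 + 0.0780 + 0.0016 = 0.4267 ≈ 0.427
Degrees of freedom = 4 − 1 = 3; critical value at α = 0.05 is 7.815.
Since 0.427 < 7.815, we fail to reject the null hypothesis — the data are consistent with the 1:1:1:1 ratio.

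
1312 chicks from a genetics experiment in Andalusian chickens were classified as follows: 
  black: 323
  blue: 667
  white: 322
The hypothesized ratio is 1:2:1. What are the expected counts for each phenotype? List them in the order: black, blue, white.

Expected counts for N = 1312 under a 1:2:1 ratio (total parts = 4):
  black: 1312 × 1/4 = 328
  blue: 1312 × 2/4 = 656
  white: 1312 × 1/4 = 328

328, 656, 328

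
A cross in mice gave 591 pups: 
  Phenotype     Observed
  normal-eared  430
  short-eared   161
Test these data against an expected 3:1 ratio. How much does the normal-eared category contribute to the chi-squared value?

The 3:1 ratio has 4 parts, so with N = 591 the expected counts are:
  normal-eared: 591 × 3/4 = 443.25
  short-eared: 591 × 1/4 = 147.75
Contribution of normal-eared: (430 − 443.25)² / 443.25 = 0.3961

0.396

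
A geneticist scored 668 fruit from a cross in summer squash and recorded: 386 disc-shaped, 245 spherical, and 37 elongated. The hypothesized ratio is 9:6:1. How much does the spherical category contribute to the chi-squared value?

Total ratio parts = 16. Expected numbers out of 668:
  disc-shaped: 668 × 9/16 = 375.75
  spherical: 668 × 6/16 = 250.5
  elongated: 668 × 1/16 = 41.75
Contribution of spherical: (245 − 250.5)² / 250.5 = 0.1208

0.121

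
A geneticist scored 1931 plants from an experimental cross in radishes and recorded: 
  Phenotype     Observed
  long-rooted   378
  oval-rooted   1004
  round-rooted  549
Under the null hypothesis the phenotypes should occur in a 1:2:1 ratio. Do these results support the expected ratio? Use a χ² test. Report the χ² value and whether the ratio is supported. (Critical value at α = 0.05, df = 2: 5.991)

33.356; not consistent

The 1:2:1 ratio has 4 parts, so with N = 1931 the expected counts are:
  long-rooted: 1931 × 1/4 = 482.75
  oval-rooted: 1931 × 2/4 = 965.5
  round-rooted: 1931 × 1/4 = 482.75
χ² = Σ (O − E)² / E
  long-rooted: (378 − 482.75)² / 482.75 = 22.7293
  oval-rooted: (1004 − 965.5)² / 965.5 = 1.5352
  round-rooted: (549 − 482.75)² / 482.75 = 9.0918
χ² = 22.7293 + 1.5352 + 9.0918 = 33.3563 ≈ 33.356
Degrees of freedom = 3 − 1 = 2; critical value at α = 0.05 is 5.991.
Since 33.356 > 5.991, we reject the null hypothesis — the data do not fit the 1:2:1 ratio.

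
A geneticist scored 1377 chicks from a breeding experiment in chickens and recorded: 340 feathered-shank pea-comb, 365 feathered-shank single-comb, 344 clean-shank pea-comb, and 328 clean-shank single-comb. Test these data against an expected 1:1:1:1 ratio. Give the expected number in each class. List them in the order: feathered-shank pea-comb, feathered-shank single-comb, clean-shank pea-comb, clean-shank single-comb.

Total ratio parts = 4. Expected numbers out of 1377:
  feathered-shank pea-comb: 1377 × 1/4 = 344.25
  feathered-shank single-comb: 1377 × 1/4 = 344.25
  clean-shank pea-comb: 1377 × 1/4 = 344.25
  clean-shank single-comb: 1377 × 1/4 = 344.25

344.25, 344.25, 344.25, 344.25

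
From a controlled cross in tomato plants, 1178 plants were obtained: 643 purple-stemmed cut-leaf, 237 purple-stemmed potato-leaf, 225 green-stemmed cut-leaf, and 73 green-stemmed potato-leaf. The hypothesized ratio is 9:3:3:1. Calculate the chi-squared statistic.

1.841

Total ratio parts = 16. Expected numbers out of 1178:
  purple-stemmed cut-leaf: 1178 × 9/16 = 662.625
  purple-stemmed potato-leaf: 1178 × 3/16 = 220.875
  green-stemmed cut-leaf: 1178 × 3/16 = 220.875
  green-stemmed potato-leaf: 1178 × 1/16 = 73.625
χ² = Σ (O − E)² / E
  purple-stemmed cut-leaf: (643 − 662.625)² / 662.625 = 0.5812
  purple-stemmed potato-leaf: (237 − 220.875)² / 220.875 = 1.1772
  green-stemmed cut-leaf: (225 − 220.875)² / 220.875 = 0.0770
  green-stemmed potato-leaf: (73 − 73.625)² / 73.625 = 0.0053
χ² = 0.5812 + 1.1772 + 0.0770 + 0.0053 = 1.8407 ≈ 1.841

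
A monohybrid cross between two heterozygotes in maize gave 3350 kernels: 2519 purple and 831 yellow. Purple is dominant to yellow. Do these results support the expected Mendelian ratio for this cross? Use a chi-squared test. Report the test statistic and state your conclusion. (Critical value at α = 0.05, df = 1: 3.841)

For a monohybrid cross between heterozygotes with complete dominance, the expected phenotypic ratio is 3:1.
The 3:1 ratio has 4 parts, so with N = 3350 the expected counts are:
  purple: 3350 × 3/4 = 2512.5
  yellow: 3350 × 1/4 = 837.5
χ² = Σ (O − E)² / E
  purple: (2519 − 2512.5)² / 2512.5 = 0.0168
  yellow: (831 − 837.5)² / 837.5 = 0.0504
χ² = 0.0168 + 0.0504 = 0.0672 ≈ 0.067
Degrees of freedom = 2 − 1 = 1; critical value at α = 0.05 is 3.841.
Since 0.067 < 3.841, we fail to reject the null hypothesis — the data are consistent with the 3:1 ratio.

0.067; consistent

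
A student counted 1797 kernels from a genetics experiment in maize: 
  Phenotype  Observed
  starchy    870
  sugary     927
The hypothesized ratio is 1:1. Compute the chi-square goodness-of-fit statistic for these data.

1.808

The 1:1 ratio has 2 parts, so with N = 1797 the expected counts are:
  starchy: 1797 × 1/2 = 898.5
  sugary: 1797 × 1/2 = 898.5
χ² = Σ (O − E)² / E
  starchy: (870 − 898.5)² / 898.5 = 0.9040
  sugary: (927 − 898.5)² / 898.5 = 0.9040
χ² = 0.9040 + 0.9040 = 1.808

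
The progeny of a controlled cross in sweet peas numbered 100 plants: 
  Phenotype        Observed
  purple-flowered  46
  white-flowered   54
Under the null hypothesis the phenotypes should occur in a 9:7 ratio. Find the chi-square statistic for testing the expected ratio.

Expected counts for N = 100 under a 9:7 ratio (total parts = 16):
  purple-flowered: 100 × 9/16 = 56.25
  white-flowered: 100 × 7/16 = 43.75
χ² = Σ (O − E)² / E
  purple-flowered: (46 − 56.25)² / 56.25 = 1.8678
  white-flowered: (54 − 43.75)² / 43.75 = 2.4014
χ² = 1.8678 + 2.4014 = 4.2692 ≈ 4.269

4.269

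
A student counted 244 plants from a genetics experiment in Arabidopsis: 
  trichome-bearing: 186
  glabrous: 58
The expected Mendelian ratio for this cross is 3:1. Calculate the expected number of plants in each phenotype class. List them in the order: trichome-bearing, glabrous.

183, 61

The 3:1 ratio has 4 parts, so with N = 244 the expected counts are:
  trichome-bearing: 244 × 3/4 = 183
  glabrous: 244 × 1/4 = 61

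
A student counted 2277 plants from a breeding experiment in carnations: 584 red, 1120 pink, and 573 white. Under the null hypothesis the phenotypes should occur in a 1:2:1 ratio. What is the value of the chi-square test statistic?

Total ratio parts = 4. Expected numbers out of 2277:
  red: 2277 × 1/4 = 569.25
  pink: 2277 × 2/4 = 1138.5
  white: 2277 × 1/4 = 569.25
χ² = Σ (O − E)² / E
  red: (584 − 569.25)² / 569.25 = 0.3822
  pink: (1120 − 1138.5)² / 1138.5 = 0.3006
  white: (573 − 569.25)² / 569.25 = 0.0247
χ² = 0.3822 + 0.3006 + 0.0247 = 0.7075 ≈ 0.708

0.708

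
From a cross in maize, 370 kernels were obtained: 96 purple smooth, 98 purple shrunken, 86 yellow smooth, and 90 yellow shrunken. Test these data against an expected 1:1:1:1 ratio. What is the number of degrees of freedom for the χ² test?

3

A goodness-of-fit test with 4 phenotype classes has df = 4 − 1 = 3.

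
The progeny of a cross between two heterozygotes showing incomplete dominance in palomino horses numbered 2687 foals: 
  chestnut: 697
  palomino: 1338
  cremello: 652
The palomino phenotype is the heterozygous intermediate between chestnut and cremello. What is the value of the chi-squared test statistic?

1.552

With incomplete dominance, a heterozygote × heterozygote cross gives a 1:2:1 phenotypic ratio.
Under the 1:2:1 hypothesis (Σ ratio = 4, N = 2687):
  chestnut: 2687 × 1/4 = 671.75
  palomino: 2687 × 2/4 = 1343.5
  cremello: 2687 × 1/4 = 671.75
χ² = Σ (O − E)² / E
  chestnut: (697 − 671.75)² / 671.75 = 0.9491
  palomino: (1338 − 1343.5)² / 1343.5 = 0.0225
  cremello: (652 − 671.75)² / 671.75 = 0.5807
χ² = 0.9491 + 0.0225 + 0.5807 = 1.5523 ≈ 1.552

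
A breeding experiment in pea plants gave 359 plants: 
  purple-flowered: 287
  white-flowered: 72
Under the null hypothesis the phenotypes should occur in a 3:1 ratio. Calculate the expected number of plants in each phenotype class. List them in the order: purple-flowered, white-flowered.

269.25, 89.75

Expected counts for N = 359 under a 3:1 ratio (total parts = 4):
  purple-flowered: 359 × 3/4 = 269.25
  white-flowered: 359 × 1/4 = 89.75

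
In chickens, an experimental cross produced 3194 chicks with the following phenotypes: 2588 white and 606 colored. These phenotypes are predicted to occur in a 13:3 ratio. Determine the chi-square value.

0.104

Expected counts for N = 3194 under a 13:3 ratio (total parts = 16):
  white: 3194 × 13/16 = 2595.125
  colored: 3194 × 3/16 = 598.875
χ² = Σ (O − E)² / E
  white: (2588 − 2595.125)² / 2595.125 = 0.0196
  colored: (606 − 598.875)² / 598.875 = 0.0848
χ² = 0.0196 + 0.0848 = 0.1044 ≈ 0.104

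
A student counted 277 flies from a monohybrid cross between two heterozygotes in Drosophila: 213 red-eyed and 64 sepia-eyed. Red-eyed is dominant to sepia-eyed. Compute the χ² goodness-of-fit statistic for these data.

0.531

For a monohybrid cross between heterozygotes with complete dominance, the expected phenotypic ratio is 3:1.
The 3:1 ratio has 4 parts, so with N = 277 the expected counts are:
  red-eyed: 277 × 3/4 = 207.75
  sepia-eyed: 277 × 1/4 = 69.25
χ² = Σ (O − E)² / E
  red-eyed: (213 − 207.75)² / 207.75 = 0.1327
  sepia-eyed: (64 − 69.25)² / 69.25 = 0.3980
χ² = 0.1327 + 0.3980 = 0.5307 ≈ 0.531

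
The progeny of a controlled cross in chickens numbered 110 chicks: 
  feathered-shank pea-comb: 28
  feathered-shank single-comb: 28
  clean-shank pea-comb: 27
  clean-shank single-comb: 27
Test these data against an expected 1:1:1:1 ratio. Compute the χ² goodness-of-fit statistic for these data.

0.036

Under the 1:1:1:1 hypothesis (Σ ratio = 4, N = 110):
  feathered-shank pea-comb: 110 × 1/4 = 27.5
  feathered-shank single-comb: 110 × 1/4 = 27.5
  clean-shank pea-comb: 110 × 1/4 = 27.5
  clean-shank single-comb: 110 × 1/4 = 27.5
χ² = Σ (O − E)² / E
  feathered-shank pea-comb: (28 − 27.5)² / 27.5 = 0.0091
  feathered-shank single-comb: (28 − 27.5)² / 27.5 = 0.0091
  clean-shank pea-comb: (27 − 27.5)² / 27.5 = 0.0091
  clean-shank single-comb: (27 − 27.5)² / 27.5 = 0.0091
χ² = 0.0091 + 0.0091 + 0.0091 + 0.0091 = 0.0364 ≈ 0.036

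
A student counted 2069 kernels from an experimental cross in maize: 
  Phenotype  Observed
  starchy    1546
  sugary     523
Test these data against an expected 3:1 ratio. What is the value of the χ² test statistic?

0.085

Total ratio parts = 4. Expected numbers out of 2069:
  starchy: 2069 × 3/4 = 1551.75
  sugary: 2069 × 1/4 = 517.25
χ² = Σ (O − E)² / E
  starchy: (1546 − 1551.75)² / 1551.75 = 0.0213
  sugary: (523 − 517.25)² / 517.25 = 0.0639
χ² = 0.0213 + 0.0639 = 0.0852 ≈ 0.085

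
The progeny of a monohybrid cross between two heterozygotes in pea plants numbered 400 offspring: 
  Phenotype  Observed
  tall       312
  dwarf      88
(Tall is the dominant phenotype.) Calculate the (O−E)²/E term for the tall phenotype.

For a monohybrid cross between heterozygotes with complete dominance, the expected phenotypic ratio is 3:1.
Expected counts for N = 400 under a 3:1 ratio (total parts = 4):
  tall: 400 × 3/4 = 300
  dwarf: 400 × 1/4 = 100
Contribution of tall: (312 − 300)² / 300 = 0.4800

0.480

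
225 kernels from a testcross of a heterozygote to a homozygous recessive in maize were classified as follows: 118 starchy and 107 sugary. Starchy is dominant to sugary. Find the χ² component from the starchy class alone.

0.269

A testcross of a heterozygote (Aa × aa) gives a 1:1 phenotypic ratio.
Under the 1:1 hypothesis (Σ ratio = 2, N = 225):
  starchy: 225 × 1/2 = 112.5
  sugary: 225 × 1/2 = 112.5
Contribution of starchy: (118 − 112.5)² / 112.5 = 0.2689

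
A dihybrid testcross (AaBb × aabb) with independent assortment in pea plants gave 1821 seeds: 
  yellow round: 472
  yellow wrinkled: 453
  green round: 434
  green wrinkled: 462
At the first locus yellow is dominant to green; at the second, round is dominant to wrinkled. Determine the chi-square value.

A dihybrid testcross with independent assortment gives a 1:1:1:1 ratio.
The 1:1:1:1 ratio has 4 parts, so with N = 1821 the expected counts are:
  yellow round: 1821 × 1/4 = 455.25
  yellow wrinkled: 1821 × 1/4 = 455.25
  green round: 1821 × 1/4 = 455.25
  green wrinkled: 1821 × 1/4 = 455.25
χ² = Σ (O − E)² / E
  yellow round: (472 − 455.25)² / 455.25 = 0.6163
  yellow wrinkled: (453 − 455.25)² / 455.25 = 0.0111
  green round: (434 − 455.25)² / 455.25 = 0.9919
  green wrinkled: (462 − 455.25)² / 455.25 = 0.1001
χ² = 0.6163 + 0.0111 + 0.9919 + 0.1001 = 1.7194 ≈ 1.719

1.719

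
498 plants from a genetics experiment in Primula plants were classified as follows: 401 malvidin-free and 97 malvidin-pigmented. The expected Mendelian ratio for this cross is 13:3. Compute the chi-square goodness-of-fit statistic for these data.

The 13:3 ratio has 16 parts, so with N = 498 the expected counts are:
  malvidin-free: 498 × 13/16 = 404.625
  malvidin-pigmented: 498 × 3/16 = 93.375
χ² = Σ (O − E)² / E
  malvidin-free: (401 − 404.625)² / 404.625 = 0.0325
  malvidin-pigmented: (97 − 93.375)² / 93.375 = 0.1407
χ² = 0.0325 + 0.1407 = 0.1732 ≈ 0.173

0.173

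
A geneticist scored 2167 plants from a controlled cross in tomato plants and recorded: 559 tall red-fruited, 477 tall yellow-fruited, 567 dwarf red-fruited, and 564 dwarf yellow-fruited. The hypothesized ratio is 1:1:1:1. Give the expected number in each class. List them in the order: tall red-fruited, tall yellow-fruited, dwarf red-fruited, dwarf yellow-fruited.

541.75, 541.75, 541.75, 541.75

Expected counts for N = 2167 under a 1:1:1:1 ratio (total parts = 4):
  tall red-fruited: 2167 × 1/4 = 541.75
  tall yellow-fruited: 2167 × 1/4 = 541.75
  dwarf red-fruited: 2167 × 1/4 = 541.75
  dwarf yellow-fruited: 2167 × 1/4 = 541.75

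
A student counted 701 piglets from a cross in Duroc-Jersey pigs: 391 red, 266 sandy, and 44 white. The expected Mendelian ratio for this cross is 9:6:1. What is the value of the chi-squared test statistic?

Total ratio parts = 16. Expected numbers out of 701:
  red: 701 × 9/16 = 394.3125
  sandy: 701 × 6/16 = 262.875
  white: 701 × 1/16 = 43.8125
χ² = Σ (O − E)² / E
  red: (391 − 394.3125)² / 394.3125 = 0.0278
  sandy: (266 − 262.875)² / 262.875 = 0.0371
  white: (44 − 43.8125)² / 43.8125 = 0.0008
χ² = 0.0278 + 0.0371 + 0.0008 = 0.0657 ≈ 0.066

0.066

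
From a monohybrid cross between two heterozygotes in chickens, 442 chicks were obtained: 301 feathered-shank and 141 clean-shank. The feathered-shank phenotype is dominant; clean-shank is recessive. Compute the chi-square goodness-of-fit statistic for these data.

For a monohybrid cross between heterozygotes with complete dominance, the expected phenotypic ratio is 3:1.
Under the 3:1 hypothesis (Σ ratio = 4, N = 442):
  feathered-shank: 442 × 3/4 = 331.5
  clean-shank: 442 × 1/4 = 110.5
χ² = Σ (O − E)² / E
  feathered-shank: (301 − 331.5)² / 331.5 = 2.8062
  clean-shank: (141 − 110.5)² / 110.5 = 8.4186
χ² = 2.8062 + 8.4186 = 11.2248 ≈ 11.225

11.225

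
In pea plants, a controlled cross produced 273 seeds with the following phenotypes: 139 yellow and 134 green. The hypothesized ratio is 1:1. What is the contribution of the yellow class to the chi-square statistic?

Under the 1:1 hypothesis (Σ ratio = 2, N = 273):
  yellow: 273 × 1/2 = 136.5
  green: 273 × 1/2 = 136.5
Contribution of yellow: (139 − 136.5)² / 136.5 = 0.0458

0.046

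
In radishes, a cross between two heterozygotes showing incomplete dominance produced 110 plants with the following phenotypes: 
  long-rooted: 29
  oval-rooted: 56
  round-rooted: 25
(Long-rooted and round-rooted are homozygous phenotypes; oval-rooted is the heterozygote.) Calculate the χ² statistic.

0.327

With incomplete dominance, a heterozygote × heterozygote cross gives a 1:2:1 phenotypic ratio.
The 1:2:1 ratio has 4 parts, so with N = 110 the expected counts are:
  long-rooted: 110 × 1/4 = 27.5
  oval-rooted: 110 × 2/4 = 55
  round-rooted: 110 × 1/4 = 27.5
χ² = Σ (O − E)² / E
  long-rooted: (29 − 27.5)² / 27.5 = 0.0818
  oval-rooted: (56 − 55)² / 55 = 0.0182
  round-rooted: (25 − 27.5)² / 27.5 = 0.2273
χ² = 0.0818 + 0.0182 + 0.2273 = 0.3273 ≈ 0.327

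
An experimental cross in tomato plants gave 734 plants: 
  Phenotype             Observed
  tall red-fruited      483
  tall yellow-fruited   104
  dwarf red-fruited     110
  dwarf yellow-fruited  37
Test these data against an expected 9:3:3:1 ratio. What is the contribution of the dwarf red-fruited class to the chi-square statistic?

5.545

Total ratio parts = 16. Expected numbers out of 734:
  tall red-fruited: 734 × 9/16 = 412.875
  tall yellow-fruited: 734 × 3/16 = 137.625
  dwarf red-fruited: 734 × 3/16 = 137.625
  dwarf yellow-fruited: 734 × 1/16 = 45.875
Contribution of dwarf red-fruited: (110 − 137.625)² / 137.625 = 5.5451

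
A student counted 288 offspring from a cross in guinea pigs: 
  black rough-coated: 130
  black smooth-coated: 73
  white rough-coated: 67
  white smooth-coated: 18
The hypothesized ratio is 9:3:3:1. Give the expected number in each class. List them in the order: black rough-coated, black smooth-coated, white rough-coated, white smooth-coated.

162, 54, 54, 18

Under the 9:3:3:1 hypothesis (Σ ratio = 16, N = 288):
  black rough-coated: 288 × 9/16 = 162
  black smooth-coated: 288 × 3/16 = 54
  white rough-coated: 288 × 3/16 = 54
  white smooth-coated: 288 × 1/16 = 18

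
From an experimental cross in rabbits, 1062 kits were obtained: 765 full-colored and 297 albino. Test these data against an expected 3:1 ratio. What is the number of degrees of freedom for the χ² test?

1

A goodness-of-fit test with 2 phenotype classes has df = 2 − 1 = 1.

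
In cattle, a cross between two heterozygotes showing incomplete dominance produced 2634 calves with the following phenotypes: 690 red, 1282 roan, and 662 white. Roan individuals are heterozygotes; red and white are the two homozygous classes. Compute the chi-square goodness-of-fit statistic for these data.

With incomplete dominance, a heterozygote × heterozygote cross gives a 1:2:1 phenotypic ratio.
Total ratio parts = 4. Expected numbers out of 2634:
  red: 2634 × 1/4 = 658.5
  roan: 2634 × 2/4 = 1317
  white: 2634 × 1/4 = 658.5
χ² = Σ (O − E)² / E
  red: (690 − 658.5)² / 658.5 = 1.5068
  roan: (1282 − 1317)² / 1317 = 0.9301
  white: (662 − 658.5)² / 658.5 = 0.0186
χ² = 1.5068 + 0.9301 + 0.0186 = 2.4555 ≈ 2.456

2.456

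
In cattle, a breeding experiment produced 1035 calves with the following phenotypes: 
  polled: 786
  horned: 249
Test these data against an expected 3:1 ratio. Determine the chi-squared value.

0.490

The 3:1 ratio has 4 parts, so with N = 1035 the expected counts are:
  polled: 1035 × 3/4 = 776.25
  horned: 1035 × 1/4 = 258.75
χ² = Σ (O − E)² / E
  polled: (786 − 776.25)² / 776.25 = 0.1225
  horned: (249 − 258.75)² / 258.75 = 0.3674
χ² = 0.1225 + 0.3674 = 0.4899 ≈ 0.490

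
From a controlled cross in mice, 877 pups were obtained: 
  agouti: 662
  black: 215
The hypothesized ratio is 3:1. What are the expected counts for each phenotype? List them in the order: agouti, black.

Expected counts for N = 877 under a 3:1 ratio (total parts = 4):
  agouti: 877 × 3/4 = 657.75
  black: 877 × 1/4 = 219.25

657.75, 219.25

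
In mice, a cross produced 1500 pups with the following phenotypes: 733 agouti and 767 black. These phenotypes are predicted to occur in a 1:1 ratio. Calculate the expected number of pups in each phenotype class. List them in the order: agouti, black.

The 1:1 ratio has 2 parts, so with N = 1500 the expected counts are:
  agouti: 1500 × 1/2 = 750
  black: 1500 × 1/2 = 750

750, 750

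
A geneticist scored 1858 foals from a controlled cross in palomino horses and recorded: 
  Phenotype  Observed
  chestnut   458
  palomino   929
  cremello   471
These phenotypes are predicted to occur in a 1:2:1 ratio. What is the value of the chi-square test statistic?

0.182

Expected counts for N = 1858 under a 1:2:1 ratio (total parts = 4):
  chestnut: 1858 × 1/4 = 464.5
  palomino: 1858 × 2/4 = 929
  cremello: 1858 × 1/4 = 464.5
χ² = Σ (O − E)² / E
  chestnut: (458 − 464.5)² / 464.5 = 0.0910
  palomino: (929 − 929)² / 929 = 0.0000
  cremello: (471 − 464.5)² / 464.5 = 0.0910
χ² = 0.0910 + 0.0000 + 0.0910 = 0.182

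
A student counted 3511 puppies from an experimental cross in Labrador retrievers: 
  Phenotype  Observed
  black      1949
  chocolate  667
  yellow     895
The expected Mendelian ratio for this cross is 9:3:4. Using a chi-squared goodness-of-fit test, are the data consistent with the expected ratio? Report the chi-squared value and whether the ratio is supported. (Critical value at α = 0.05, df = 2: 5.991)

0.794; consistent

Under the 9:3:4 hypothesis (Σ ratio = 16, N = 3511):
  black: 3511 × 9/16 = 1974.9375
  chocolate: 3511 × 3/16 = 658.3125
  yellow: 3511 × 4/16 = 877.75
χ² = Σ (O − E)² / E
  black: (1949 − 1974.9375)² / 1974.9375 = 0.3406
  chocolate: (667 − 658.3125)² / 658.3125 = 0.1146
  yellow: (895 − 877.75)² / 877.75 = 0.3390
χ² = 0.3406 + 0.1146 + 0.3390 = 0.7942 ≈ 0.794
Degrees of freedom = 3 − 1 = 2; critical value at α = 0.05 is 5.991.
Since 0.794 < 5.991, we fail to reject the null hypothesis — the data are consistent with the 9:3:4 ratio.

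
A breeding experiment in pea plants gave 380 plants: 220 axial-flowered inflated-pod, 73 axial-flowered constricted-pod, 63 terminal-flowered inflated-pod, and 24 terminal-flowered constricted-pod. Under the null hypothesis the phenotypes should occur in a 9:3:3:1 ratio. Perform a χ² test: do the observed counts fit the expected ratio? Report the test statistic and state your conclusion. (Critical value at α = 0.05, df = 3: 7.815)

1.184; consistent

The 9:3:3:1 ratio has 16 parts, so with N = 380 the expected counts are:
  axial-flowered inflated-pod: 380 × 9/16 = 213.75
  axial-flowered constricted-pod: 380 × 3/16 = 71.25
  terminal-flowered inflated-pod: 380 × 3/16 = 71.25
  terminal-flowered constricted-pod: 380 × 1/16 = 23.75
χ² = Σ (O − E)² / E
  axial-flowered inflated-pod: (220 − 213.75)² / 213.75 = 0.1827
  axial-flowered constricted-pod: (73 − 71.25)² / 71.25 = 0.0430
  terminal-flowered inflated-pod: (63 − 71.25)² / 71.25 = 0.9553
  terminal-flowered constricted-pod: (24 − 23.75)² / 23.75 = 0.0026
χ² = 0.1827 + 0.0430 + 0.9553 + 0.0026 = 1.1836 ≈ 1.184
Degrees of freedom = 4 − 1 = 3; critical value at α = 0.05 is 7.815.
Since 1.184 < 7.815, we fail to reject the null hypothesis — the data are consistent with the 9:3:3:1 ratio.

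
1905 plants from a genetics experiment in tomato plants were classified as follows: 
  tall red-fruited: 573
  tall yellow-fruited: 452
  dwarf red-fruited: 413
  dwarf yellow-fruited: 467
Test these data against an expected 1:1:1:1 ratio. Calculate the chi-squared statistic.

29.469

Total ratio parts = 4. Expected numbers out of 1905:
  tall red-fruited: 1905 × 1/4 = 476.25
  tall yellow-fruited: 1905 × 1/4 = 476.25
  dwarf red-fruited: 1905 × 1/4 = 476.25
  dwarf yellow-fruited: 1905 × 1/4 = 476.25
χ² = Σ (O − E)² / E
  tall red-fruited: (573 − 476.25)² / 476.25 = 19.6547
  tall yellow-fruited: (452 − 476.25)² / 476.25 = 1.2348
  dwarf red-fruited: (413 − 476.25)² / 476.25 = 8.4001
  dwarf yellow-fruited: (467 − 476.25)² / 476.25 = 0.1797
χ² = 19.6547 + 1.2348 + 8.4001 + 0.1797 = 29.4693 ≈ 29.469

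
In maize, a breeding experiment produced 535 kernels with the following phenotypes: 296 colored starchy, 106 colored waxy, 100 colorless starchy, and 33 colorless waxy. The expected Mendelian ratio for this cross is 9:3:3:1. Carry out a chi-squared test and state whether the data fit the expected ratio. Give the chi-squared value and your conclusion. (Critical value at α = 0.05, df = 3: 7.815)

0.410; consistent

The 9:3:3:1 ratio has 16 parts, so with N = 535 the expected counts are:
  colored starchy: 535 × 9/16 = 300.9375
  colored waxy: 535 × 3/16 = 100.3125
  colorless starchy: 535 × 3/16 = 100.3125
  colorless waxy: 535 × 1/16 = 33.4375
χ² = Σ (O − E)² / E
  colored starchy: (296 − 300.9375)² / 300.9375 = 0.0810
  colored waxy: (106 − 100.3125)² / 100.3125 = 0.3225
  colorless starchy: (100 − 100.3125)² / 100.3125 = 0.0010
  colorless waxy: (33 − 33.4375)² / 33.4375 = 0.0057
χ² = 0.0810 + 0.3225 + 0.0010 + 0.0057 = 0.4102 ≈ 0.410
Degrees of freedom = 4 − 1 = 3; critical value at α = 0.05 is 7.815.
Since 0.410 < 7.815, we fail to reject the null hypothesis — the data are consistent with the 9:3:3:1 ratio.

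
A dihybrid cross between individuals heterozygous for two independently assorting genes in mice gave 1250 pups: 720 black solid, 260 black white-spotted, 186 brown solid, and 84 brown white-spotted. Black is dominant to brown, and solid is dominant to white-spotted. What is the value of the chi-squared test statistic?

A dihybrid F₂ with independent assortment and complete dominance at both loci gives a 9:3:3:1 phenotypic ratio.
Under the 9:3:3:1 hypothesis (Σ ratio = 16, N = 1250):
  black solid: 1250 × 9/16 = 703.125
  black white-spotted: 1250 × 3/16 = 234.375
  brown solid: 1250 × 3/16 = 234.375
  brown white-spotted: 1250 × 1/16 = 78.125
χ² = Σ (O − E)² / E
  black solid: (720 − 703.125)² / 703.125 = 0.4050
  black white-spotted: (260 − 234.375)² / 234.375 = 2.8017
  brown solid: (186 − 234.375)² / 234.375 = 9.9846
  brown white-spotted: (84 − 78.125)² / 78.125 = 0.4418
χ² = 0.4050 + 2.8017 + 9.9846 + 0.4418 = 13.6331 ≈ 13.633

13.633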